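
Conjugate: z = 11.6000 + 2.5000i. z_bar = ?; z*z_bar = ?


z_bar = 11.6000 - 2.5000i
z*z_bar = 11.6^2 + 2.5^2 = 134.56 + 6.25 = 140.81

z_bar = 11.6000 - 2.5000i, z*z_bar = 140.81


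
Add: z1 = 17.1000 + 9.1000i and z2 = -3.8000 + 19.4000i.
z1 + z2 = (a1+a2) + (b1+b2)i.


Real: 17.1 - 3.8 = 13.3
Imag: 9.1 + 19.4 = 28.5

13.3000 + 28.5000i


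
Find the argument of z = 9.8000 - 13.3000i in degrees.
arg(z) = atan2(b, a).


Re = 9.8, Im = -13.3
arg = atan2(-13.3, 9.8) = -53.6156 degrees

arg(z) = -53.6156 degrees


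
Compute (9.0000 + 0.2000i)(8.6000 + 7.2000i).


Real = 9*8.6 - 0.2*7.2 = 77.4 - 1.44 = 75.96
Imag = 9*7.2 + 8.6*0.2 = 64.8 + 1.72 = 66.52

75.9600 + 66.5200i


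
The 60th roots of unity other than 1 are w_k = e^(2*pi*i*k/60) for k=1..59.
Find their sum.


With w = e^(2*pi*i/60), all 60 of the 60th roots of unity w^0 = 1, w, ..., w^(59) sum to 0: 1 + w + ... + w^(59) = (1 - w^60)/(1 - w) = 0 since w^60 = 1, w ≠ 1.
Removing the root 1: w + w^2 + ... + w^(59) = 0 - 1 = -1

Sum = -1


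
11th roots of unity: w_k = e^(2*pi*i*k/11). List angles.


The 11th roots of unity are cis(360k/11°) for k=0..10
Angle step = 360/11 = 32.7273°
Primitive root: cis(32.7273°)
Primitive root = 0.8413 + 0.5406i

11 roots at angles: 0°, 32.7273°, 65.4545°, 98.1818°, 130.9091°, 163.6364°, 196.3636°, 229.0909°, 261.8182°, 294.5455°, 327.2727°


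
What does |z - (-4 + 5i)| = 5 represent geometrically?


|z - z0| = r is a circle with center z0 and radius r.
Center = (-4, 5), radius = 5

Circle with center (-4, 5) and radius 5


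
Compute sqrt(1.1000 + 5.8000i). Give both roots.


|z| = sqrt(1.21+33.64) = 5.9034
sqrt((|z|+a)/2) = sqrt((5.9034+1.1)/2) = sqrt(3.5017) = 1.8713
sqrt((|z|-a)/2) = sqrt((5.9034-1.1)/2) = sqrt(2.4017) = 1.5497

±(1.8713 + 1.5497i) i.e. 1.8713 + 1.5497i and -1.8713 - 1.5497i


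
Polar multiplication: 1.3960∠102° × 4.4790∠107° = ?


r = 1.3960 * 4.4790 = 6.2527
theta = 102° + 107° = 209° = 209° (mod 360)

6.2527 cis(209°)


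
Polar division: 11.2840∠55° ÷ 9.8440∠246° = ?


r = 11.2840 / 9.8440 = 1.1463
theta = 55° - 246° = -191° = 169° (mod 360)

1.1463 cis(169°)


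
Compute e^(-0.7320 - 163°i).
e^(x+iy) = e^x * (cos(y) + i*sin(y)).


e^-0.7320 = 0.4809
cos(-163°) = -0.9563
sin(-163°) = -0.2924
Real = 0.4809*(-0.9563) = -0.4599
Imag = 0.4809*(-0.2924) = -0.1406

-0.4599 - 0.1406i


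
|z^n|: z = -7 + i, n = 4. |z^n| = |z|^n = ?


|z| = sqrt(49+1) = sqrt(50) = 7.0711
|z^4| = |z|^4 = (sqrt(50))^4 = 50^2 = 2500

|z^4| = 2500


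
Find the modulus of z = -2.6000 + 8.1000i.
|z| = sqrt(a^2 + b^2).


|z| = sqrt((-2.6)^2 + 8.1^2) = sqrt(6.76 + 65.61) = sqrt(72.37) = 8.5071

|z| = 8.5071


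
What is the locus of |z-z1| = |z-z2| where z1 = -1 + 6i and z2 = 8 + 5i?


Equal distances means the locus is the perpendicular bisector of z1 and z2.
Midpoint = ((-1+8)/2, (6+5)/2) = (3.5000, 5.5000)

Perpendicular bisector through (3.5000, 5.5000)


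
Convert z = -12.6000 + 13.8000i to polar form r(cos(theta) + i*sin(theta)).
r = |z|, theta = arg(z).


r = sqrt(158.76+190.44) = sqrt(349.2) = 18.6869
theta = atan2(13.8, -12.6) = 132.3974 degrees

r = 18.6869, theta = 132.3974 degrees


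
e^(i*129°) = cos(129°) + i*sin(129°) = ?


cos(129°) = -0.6293
sin(129°) = 0.7771

e^(i*129°) = -0.6293 + 0.7771i


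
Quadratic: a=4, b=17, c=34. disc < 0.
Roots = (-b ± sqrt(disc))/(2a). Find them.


disc = 17^2 - 4*4*34 = 289 - 544 = -255
sqrt(|disc|) = sqrt(255) = 15.9687
Real part = -17/(2*4) = -2.1250
Imag part = 15.9687/(2*4) = 1.9961

-2.1250 ± 1.9961i


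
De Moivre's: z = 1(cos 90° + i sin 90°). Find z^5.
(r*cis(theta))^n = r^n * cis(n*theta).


r^5 = 1^5 = 1
n*theta = 5*90° = 450° = 90° (mod 360)
a = 1*cos(90°) = 0
b = 1*sin(90°) = 1.0000

1 cis(90°) = 0 + 1.0000i


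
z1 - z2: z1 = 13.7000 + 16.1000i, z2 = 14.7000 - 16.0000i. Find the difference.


Real: 13.7 - 14.7 = -1
Imag: 16.1 + 16 = 32.1

-1.0000 + 32.1000i


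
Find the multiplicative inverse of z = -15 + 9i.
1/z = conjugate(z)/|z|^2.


|z|^2 = 225+81 = 306
1/z = (-15 - 9i)/306

1/z = -0.0490 - 0.0294i


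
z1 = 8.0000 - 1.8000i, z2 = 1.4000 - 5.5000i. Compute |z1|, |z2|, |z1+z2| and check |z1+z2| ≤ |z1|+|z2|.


|z1| = sqrt(8^2 + (-1.8)^2) = sqrt(67.24) = 8.2000
|z2| = sqrt(1.4^2 + (-5.5)^2) = sqrt(32.21) = 5.6754
z1+z2 = 9.4000 - 7.3000i
|z1+z2| = sqrt(141.65) = 11.9017
|z1|+|z2| = 8.2000 + 5.6754 = 13.8754

|z1+z2| = 11.9017 ≤ |z1|+|z2| = 13.8754 (verified)


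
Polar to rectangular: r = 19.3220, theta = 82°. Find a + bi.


a = 19.3220*cos(82°) = 19.3220*0.139173 = 2.6891
b = 19.3220*sin(82°) = 19.3220*0.99027 = 19.1340

2.6891 + 19.1340i


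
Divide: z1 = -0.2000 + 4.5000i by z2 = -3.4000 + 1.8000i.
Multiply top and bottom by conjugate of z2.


Conjugate of z2 = -3.4000 - 1.8000i
Numerator: (-0.2000 + 4.5000i)(-3.4000 - 1.8000i) = 8.7800 - 14.9400i
Denominator: (-3.4)^2 + 1.8^2 = 14.8
Result = (8.7800 - 14.9400i)/14.8

0.5932 - 1.0095i


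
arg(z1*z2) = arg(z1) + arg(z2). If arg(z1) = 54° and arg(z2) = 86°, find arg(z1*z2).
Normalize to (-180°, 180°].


arg(z1*z2) = 54° + 86° = 140°
Normalized to (-180°, 180°]: 140°

140°


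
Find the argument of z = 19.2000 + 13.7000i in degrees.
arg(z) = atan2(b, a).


Re = 19.2, Im = 13.7
arg = atan2(13.7, 19.2) = 35.5094 degrees

arg(z) = 35.5094 degrees


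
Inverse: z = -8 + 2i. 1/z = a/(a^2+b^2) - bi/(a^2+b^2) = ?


|z|^2 = 64+4 = 68
1/z = (-8 - 2i)/68

1/z = -0.1176 - 0.0294i


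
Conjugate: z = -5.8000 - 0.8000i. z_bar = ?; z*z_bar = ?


z_bar = -5.8000 + 0.8000i
z*z_bar = (-5.8)^2 + (-0.8)^2 = 33.64 + 0.64 = 34.28

z_bar = -5.8000 + 0.8000i, z*z_bar = 34.28


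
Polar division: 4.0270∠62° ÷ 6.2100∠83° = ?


r = 4.0270 / 6.2100 = 0.6485
theta = 62° - 83° = -21° = 339° (mod 360)

0.6485 cis(339°)


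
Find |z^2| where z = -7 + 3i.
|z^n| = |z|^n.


|z| = sqrt(49+9) = sqrt(58) = 7.6158
|z^2| = |z|^2 = (sqrt(58))^2 = 58

|z^2| = 58


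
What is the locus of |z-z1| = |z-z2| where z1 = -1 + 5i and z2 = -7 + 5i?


Equal distances means the locus is the perpendicular bisector of z1 and z2.
Midpoint = ((-1+(-7))/2, (5+5)/2) = (-4.0000, 5.0000)

Perpendicular bisector through (-4.0000, 5.0000)


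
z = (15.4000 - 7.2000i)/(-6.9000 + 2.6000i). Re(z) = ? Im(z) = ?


Multiply by conjugate: (15.4000 - 7.2000i)(-6.9000 - 2.6000i) / ((-6.9)^2 + 2.6^2)
Numerator real = 15.4*(-6.9) - (7.2)*2.6 = -124.98
Numerator imag = -7.2*(-6.9) - 15.4*2.6 = 9.64
Denominator = 54.37
Re(z) = -124.98/54.37 = -2.2987
Im(z) = 9.64/54.37 = 0.1773

Re(z) = -2.2987, Im(z) = 0.1773


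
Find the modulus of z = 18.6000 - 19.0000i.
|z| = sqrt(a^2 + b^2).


|z| = sqrt(18.6^2 + (-19)^2) = sqrt(345.96 + 361) = sqrt(706.96) = 26.5887

|z| = 26.5887


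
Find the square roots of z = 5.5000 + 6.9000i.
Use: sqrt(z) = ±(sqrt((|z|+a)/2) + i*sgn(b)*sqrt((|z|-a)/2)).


|z| = sqrt(30.25+47.61) = 8.8238
sqrt((|z|+a)/2) = sqrt((8.8238+5.5)/2) = sqrt(7.1619) = 2.6762
sqrt((|z|-a)/2) = sqrt((8.8238-5.5)/2) = sqrt(1.6619) = 1.2892

±(2.6762 + 1.2892i) i.e. 2.6762 + 1.2892i and -2.6762 - 1.2892i


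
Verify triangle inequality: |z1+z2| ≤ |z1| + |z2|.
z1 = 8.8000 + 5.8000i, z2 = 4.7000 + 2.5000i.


|z1| = sqrt(8.8^2 + 5.8^2) = sqrt(111.08) = 10.5394
|z2| = sqrt(4.7^2 + 2.5^2) = sqrt(28.34) = 5.3235
z1+z2 = 13.5000 + 8.3000i
|z1+z2| = sqrt(251.14) = 15.8474
|z1|+|z2| = 10.5394 + 5.3235 = 15.8629

|z1+z2| = 15.8474 ≤ |z1|+|z2| = 15.8629 (verified)


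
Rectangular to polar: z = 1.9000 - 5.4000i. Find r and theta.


r = sqrt(3.61+29.16) = sqrt(32.77) = 5.7245
theta = atan2(-5.4, 1.9) = -70.6155 degrees

r = 5.7245, theta = -70.6155 degrees


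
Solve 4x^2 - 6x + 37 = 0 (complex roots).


disc = (-6)^2 - 4*4*37 = 36 - 592 = -556
sqrt(|disc|) = sqrt(556) = 23.5797
Real part = 6/(2*4) = 0.7500
Imag part = 23.5797/(2*4) = 2.9475

0.7500 ± 2.9475i


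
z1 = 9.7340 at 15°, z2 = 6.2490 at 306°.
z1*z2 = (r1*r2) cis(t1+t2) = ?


r = 9.7340 * 6.2490 = 60.8278
theta = 15° + 306° = 321° = 321° (mod 360)

60.8278 cis(321°)


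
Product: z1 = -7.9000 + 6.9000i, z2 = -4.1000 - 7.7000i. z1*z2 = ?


Real = -7.9*(-4.1) - 6.9*(-7.7) = 32.39 - (-53.13) = 85.52
Imag = -7.9*(-7.7) - (4.1)*6.9 = 60.83 - (28.29) = 32.54

85.5200 + 32.5400i


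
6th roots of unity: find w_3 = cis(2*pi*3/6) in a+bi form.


Angle = 360*3/6 = 180°
a = cos(180°) = -1.0000
b = sin(180°) = 0

-1.0000 + 0i


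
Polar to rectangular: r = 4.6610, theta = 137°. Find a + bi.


a = 4.6610*cos(137°) = 4.6610*(-0.73135) = -3.4088
b = 4.6610*sin(137°) = 4.6610*0.682 = 3.1788

-3.4088 + 3.1788i


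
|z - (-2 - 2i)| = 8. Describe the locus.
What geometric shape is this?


|z - z0| = r is a circle with center z0 and radius r.
Center = (-2, -2), radius = 8

Circle with center (-2, -2) and radius 8


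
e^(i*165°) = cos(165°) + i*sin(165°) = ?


cos(165°) = -0.9659
sin(165°) = 0.2588

e^(i*165°) = -0.9659 + 0.2588i


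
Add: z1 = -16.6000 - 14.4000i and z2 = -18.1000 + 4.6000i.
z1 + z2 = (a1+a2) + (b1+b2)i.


Real: -16.6 - 18.1 = -34.7
Imag: -14.4 + 4.6 = -9.8

-34.7000 - 9.8000i


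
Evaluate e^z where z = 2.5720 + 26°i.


e^2.5720 = 13.0920
cos(26°) = 0.89879
sin(26°) = 0.43837
Real = 13.0920*0.89879 = 11.7670
Imag = 13.0920*0.43837 = 5.7391

11.7670 + 5.7391i


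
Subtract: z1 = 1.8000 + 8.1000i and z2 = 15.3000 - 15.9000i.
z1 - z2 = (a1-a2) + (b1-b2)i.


Real: 1.8 - 15.3 = -13.5
Imag: 8.1 + 15.9 = 24

-13.5000 + 24.0000i


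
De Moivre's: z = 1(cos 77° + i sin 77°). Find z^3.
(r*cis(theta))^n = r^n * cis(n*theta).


r^3 = 1^3 = 1
n*theta = 3*77° = 231° = 231° (mod 360)
a = 1*cos(231°) = -0.6293
b = 1*sin(231°) = -0.7771

1 cis(231°) = -0.6293 - 0.7771i


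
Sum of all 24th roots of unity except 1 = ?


With w = e^(2*pi*i/24), all 24 of the 24th roots of unity w^0 = 1, w, ..., w^(23) sum to 0: 1 + w + ... + w^(23) = (1 - w^24)/(1 - w) = 0 since w^24 = 1, w ≠ 1.
Removing the root 1: w + w^2 + ... + w^(23) = 0 - 1 = -1

Sum = -1


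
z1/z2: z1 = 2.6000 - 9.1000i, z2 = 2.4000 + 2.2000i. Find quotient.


Conjugate of z2 = 2.4000 - 2.2000i
Numerator: (2.6000 - 9.1000i)(2.4000 - 2.2000i) = -13.7800 - 27.5600i
Denominator: 2.4^2 + 2.2^2 = 10.6
Result = (-13.7800 - 27.5600i)/10.6

-1.3000 - 2.6000i


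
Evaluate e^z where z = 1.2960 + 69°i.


e^1.2960 = 3.6546
cos(69°) = 0.35837
sin(69°) = 0.9336
Real = 3.6546*0.35837 = 1.3097
Imag = 3.6546*0.9336 = 3.4119

1.3097 + 3.4119i


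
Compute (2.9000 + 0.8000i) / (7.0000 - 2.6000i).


Conjugate of z2 = 7.0000 + 2.6000i
Numerator: (2.9000 + 0.8000i)(7.0000 + 2.6000i) = 18.2200 + 13.1400i
Denominator: 7^2 + (-2.6)^2 = 55.76
Result = (18.2200 + 13.1400i)/55.76

0.3268 + 0.2357i


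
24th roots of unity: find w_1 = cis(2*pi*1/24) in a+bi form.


Angle = 360*1/24 = 15°
a = cos(15°) = 0.9659
b = sin(15°) = 0.2588

0.9659 + 0.2588i


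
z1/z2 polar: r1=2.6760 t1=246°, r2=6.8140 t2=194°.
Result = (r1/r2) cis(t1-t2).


r = 2.6760 / 6.8140 = 0.3927
theta = 246° - 194° = 52° = 52° (mod 360)

0.3927 cis(52°)


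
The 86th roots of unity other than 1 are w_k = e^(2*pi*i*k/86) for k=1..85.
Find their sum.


With w = e^(2*pi*i/86), all 86 of the 86th roots of unity w^0 = 1, w, ..., w^(85) sum to 0: 1 + w + ... + w^(85) = (1 - w^86)/(1 - w) = 0 since w^86 = 1, w ≠ 1.
Removing the root 1: w + w^2 + ... + w^(85) = 0 - 1 = -1

Sum = -1


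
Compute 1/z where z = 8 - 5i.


|z|^2 = 64+25 = 89
1/z = (8 + 5i)/89

1/z = 0.0899 + 0.0562i


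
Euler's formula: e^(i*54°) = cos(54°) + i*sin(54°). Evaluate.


cos(54°) = 0.5878
sin(54°) = 0.8090

e^(i*54°) = 0.5878 + 0.8090i


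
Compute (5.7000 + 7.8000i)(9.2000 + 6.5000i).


Real = 5.7*9.2 - 7.8*6.5 = 52.44 - 50.7 = 1.74
Imag = 5.7*6.5 + 9.2*7.8 = 37.05 + 71.76 = 108.81

1.7400 + 108.8100i


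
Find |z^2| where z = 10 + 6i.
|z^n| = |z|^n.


|z| = sqrt(100+36) = sqrt(136) = 11.6619
|z^2| = |z|^2 = (sqrt(136))^2 = 136

|z^2| = 136


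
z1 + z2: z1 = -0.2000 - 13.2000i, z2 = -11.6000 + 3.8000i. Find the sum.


Real: -0.2 - 11.6 = -11.8
Imag: -13.2 + 3.8 = -9.4

-11.8000 - 9.4000i


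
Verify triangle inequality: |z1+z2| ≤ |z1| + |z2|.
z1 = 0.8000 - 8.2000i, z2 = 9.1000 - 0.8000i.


|z1| = sqrt(0.8^2 + (-8.2)^2) = sqrt(67.88) = 8.2389
|z2| = sqrt(9.1^2 + (-0.8)^2) = sqrt(83.45) = 9.1351
z1+z2 = 9.9000 - 9.0000i
|z1+z2| = sqrt(179.01) = 13.3795
|z1|+|z2| = 8.2389 + 9.1351 = 17.3740

|z1+z2| = 13.3795 ≤ |z1|+|z2| = 17.3740 (verified)


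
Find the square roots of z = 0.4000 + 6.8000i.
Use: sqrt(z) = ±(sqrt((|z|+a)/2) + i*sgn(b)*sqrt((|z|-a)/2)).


|z| = sqrt(0.16+46.24) = 6.8118
sqrt((|z|+a)/2) = sqrt((6.8118+0.4)/2) = sqrt(3.6059) = 1.8989
sqrt((|z|-a)/2) = sqrt((6.8118-0.4)/2) = sqrt(3.2059) = 1.7905

±(1.8989 + 1.7905i) i.e. 1.8989 + 1.7905i and -1.8989 - 1.7905i


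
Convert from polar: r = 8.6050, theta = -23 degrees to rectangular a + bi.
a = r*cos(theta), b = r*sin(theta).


a = 8.6050*cos(-23°) = 8.6050*0.9205 = 7.9209
b = 8.6050*sin(-23°) = 8.6050*(-0.39073) = -3.3622

7.9209 - 3.3622i


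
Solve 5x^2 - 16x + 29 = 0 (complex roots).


disc = (-16)^2 - 4*5*29 = 256 - 580 = -324
sqrt(|disc|) = sqrt(324) = 18.0000
Real part = 16/(2*5) = 1.6000
Imag part = 18.0000/(2*5) = 1.8000

1.6000 ± 1.8000i


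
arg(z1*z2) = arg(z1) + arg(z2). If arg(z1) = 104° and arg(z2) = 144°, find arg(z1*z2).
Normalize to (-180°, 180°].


arg(z1*z2) = 104° + 144° = 248°
Normalized to (-180°, 180°]: -112°

-112°


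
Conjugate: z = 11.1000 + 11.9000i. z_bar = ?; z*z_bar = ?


z_bar = 11.1000 - 11.9000i
z*z_bar = 11.1^2 + 11.9^2 = 123.21 + 141.61 = 264.82

z_bar = 11.1000 - 11.9000i, z*z_bar = 264.82


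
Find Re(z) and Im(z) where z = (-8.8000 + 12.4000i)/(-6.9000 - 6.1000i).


Multiply by conjugate: (-8.8000 + 12.4000i)(-6.9000 + 6.1000i) / ((-6.9)^2 + (-6.1)^2)
Numerator real = -8.8*(-6.9) + 12.4*(-6.1) = -14.92
Numerator imag = 12.4*(-6.9) - (-8.8)*(-6.1) = -139.24
Denominator = 84.82
Re(z) = -14.92/84.82 = -0.1759
Im(z) = -139.24/84.82 = -1.6416

Re(z) = -0.1759, Im(z) = -1.6416


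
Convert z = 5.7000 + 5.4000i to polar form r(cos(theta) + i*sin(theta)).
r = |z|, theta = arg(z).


r = sqrt(32.49+29.16) = sqrt(61.65) = 7.8518
theta = atan2(5.4, 5.7) = 43.4518 degrees

r = 7.8518, theta = 43.4518 degrees


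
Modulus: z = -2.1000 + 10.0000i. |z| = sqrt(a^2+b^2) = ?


|z| = sqrt((-2.1)^2 + 10^2) = sqrt(4.41 + 100) = sqrt(104.41) = 10.2181

|z| = 10.2181


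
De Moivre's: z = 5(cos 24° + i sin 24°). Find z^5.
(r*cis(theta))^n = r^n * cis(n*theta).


r^5 = 5^5 = 3125
n*theta = 5*24° = 120° = 120° (mod 360)
a = 3125*cos(120°) = -1562.5000
b = 3125*sin(120°) = 2706.3294

3125 cis(120°) = -1562.5000 + 2706.3294i


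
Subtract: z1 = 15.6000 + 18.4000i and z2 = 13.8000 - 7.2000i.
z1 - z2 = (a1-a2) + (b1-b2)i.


Real: 15.6 - 13.8 = 1.8
Imag: 18.4 + 7.2 = 25.6

1.8000 + 25.6000i


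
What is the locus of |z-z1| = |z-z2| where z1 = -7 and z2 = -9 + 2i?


Equal distances means the locus is the perpendicular bisector of z1 and z2.
Midpoint = ((-7+(-9))/2, (0+2)/2) = (-8.0000, 1.0000)

Perpendicular bisector through (-8.0000, 1.0000)


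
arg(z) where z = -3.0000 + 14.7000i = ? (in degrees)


Re = -3, Im = 14.7
arg = atan2(14.7, -3) = 101.5346 degrees

arg(z) = 101.5346 degrees


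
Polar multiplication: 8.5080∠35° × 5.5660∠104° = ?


r = 8.5080 * 5.5660 = 47.3555
theta = 35° + 104° = 139° = 139° (mod 360)

47.3555 cis(139°)


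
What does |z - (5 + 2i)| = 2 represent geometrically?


|z - z0| = r is a circle with center z0 and radius r.
Center = (5, 2), radius = 2

Circle with center (5, 2) and radius 2


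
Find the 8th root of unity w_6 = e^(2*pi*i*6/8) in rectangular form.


Angle = 360*6/8 = 270°
a = cos(270°) = 0
b = sin(270°) = -1.0000

0 - 1.0000i


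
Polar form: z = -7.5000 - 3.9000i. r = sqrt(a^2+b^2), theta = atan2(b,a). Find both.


r = sqrt(56.25+15.21) = sqrt(71.46) = 8.4534
theta = atan2(-3.9, -7.5) = -152.5256 degrees

r = 8.4534, theta = -152.5256 degrees


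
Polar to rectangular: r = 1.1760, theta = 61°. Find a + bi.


a = 1.1760*cos(61°) = 1.1760*0.4848 = 0.5701
b = 1.1760*sin(61°) = 1.1760*0.87462 = 1.0286

0.5701 + 1.0286i


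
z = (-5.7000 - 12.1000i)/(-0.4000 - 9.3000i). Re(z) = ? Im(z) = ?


Multiply by conjugate: (-5.7000 - 12.1000i)(-0.4000 + 9.3000i) / ((-0.4)^2 + (-9.3)^2)
Numerator real = -5.7*(-0.4) - (12.1)*(-9.3) = 114.81
Numerator imag = -12.1*(-0.4) - (-5.7)*(-9.3) = -48.17
Denominator = 86.65
Re(z) = 114.81/86.65 = 1.3250
Im(z) = -48.17/86.65 = -0.5559

Re(z) = 1.3250, Im(z) = -0.5559


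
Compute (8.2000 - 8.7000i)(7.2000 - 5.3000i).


Real = 8.2*7.2 - (-8.7)*(-5.3) = 59.04 - 46.11 = 12.93
Imag = 8.2*(-5.3) + 7.2*(-8.7) = -43.46 - (62.64) = -106.1

12.9300 - 106.1000i


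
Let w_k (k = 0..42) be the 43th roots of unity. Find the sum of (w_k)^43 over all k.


The roots are w_k = w^k with w = e^(2*pi*i/43), and (w^k)^43 = (w^43)^k.
So S = 1 + u + u^2 + ... + u^(42) with u = w^43.
43 = 1*43 + 0, so 43 is a multiple of 43 and u = (w^43)^1 = 1.
Every one of the 43 terms equals 1: S = 43

S = 43


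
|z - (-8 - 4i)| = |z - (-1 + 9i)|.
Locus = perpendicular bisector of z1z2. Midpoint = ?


Equal distances means the locus is the perpendicular bisector of z1 and z2.
Midpoint = ((-8+(-1))/2, (-4+9)/2) = (-4.5000, 2.5000)

Perpendicular bisector through (-4.5000, 2.5000)


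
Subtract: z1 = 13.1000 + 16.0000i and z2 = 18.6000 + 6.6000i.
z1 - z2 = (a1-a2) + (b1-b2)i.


Real: 13.1 - 18.6 = -5.5
Imag: 16 - 6.6 = 9.4

-5.5000 + 9.4000i


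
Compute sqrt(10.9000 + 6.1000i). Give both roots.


|z| = sqrt(118.81+37.21) = 12.4908
sqrt((|z|+a)/2) = sqrt((12.4908+10.9)/2) = sqrt(11.6954) = 3.4199
sqrt((|z|-a)/2) = sqrt((12.4908-10.9)/2) = sqrt(0.7954) = 0.8919

±(3.4199 + 0.8919i) i.e. 3.4199 + 0.8919i and -3.4199 - 0.8919i


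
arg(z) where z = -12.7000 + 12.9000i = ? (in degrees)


Re = -12.7, Im = 12.9
arg = atan2(12.9, -12.7) = 134.5524 degrees

arg(z) = 134.5524 degrees


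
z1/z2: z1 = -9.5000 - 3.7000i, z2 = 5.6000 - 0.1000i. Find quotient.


Conjugate of z2 = 5.6000 + 0.1000i
Numerator: (-9.5000 - 3.7000i)(5.6000 + 0.1000i) = -52.8300 - 21.6700i
Denominator: 5.6^2 + (-0.1)^2 = 31.37
Result = (-52.8300 - 21.6700i)/31.37

-1.6841 - 0.6908i


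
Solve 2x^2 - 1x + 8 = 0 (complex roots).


disc = (-1)^2 - 4*2*8 = 1 - 64 = -63
sqrt(|disc|) = sqrt(63) = 7.9373
Real part = 1/(2*2) = 0.2500
Imag part = 7.9373/(2*2) = 1.9843

0.2500 ± 1.9843i


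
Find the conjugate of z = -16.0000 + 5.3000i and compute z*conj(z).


z_bar = -16.0000 - 5.3000i
z*z_bar = (-16)^2 + 5.3^2 = 256 + 28.09 = 284.09

z_bar = -16.0000 - 5.3000i, z*z_bar = 284.09


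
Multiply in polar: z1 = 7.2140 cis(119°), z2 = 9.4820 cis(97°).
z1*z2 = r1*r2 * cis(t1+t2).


r = 7.2140 * 9.4820 = 68.4031
theta = 119° + 97° = 216° = 216° (mod 360)

68.4031 cis(216°)


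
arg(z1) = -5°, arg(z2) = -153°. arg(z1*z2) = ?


arg(z1*z2) = -5° - 153° = -158°
Normalized to (-180°, 180°]: -158°

-158°


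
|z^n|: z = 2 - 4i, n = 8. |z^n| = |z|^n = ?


|z| = sqrt(4+16) = sqrt(20) = 4.4721
|z^8| = |z|^8 = (sqrt(20))^8 = 20^4 = 160000

|z^8| = 160000


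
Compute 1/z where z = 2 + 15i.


|z|^2 = 4+225 = 229
1/z = (2 - 15i)/229

1/z = 0.0087 - 0.0655i


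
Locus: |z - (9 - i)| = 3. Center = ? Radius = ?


|z - z0| = r is a circle with center z0 and radius r.
Center = (9, -1), radius = 3

Circle with center (9, -1) and radius 3


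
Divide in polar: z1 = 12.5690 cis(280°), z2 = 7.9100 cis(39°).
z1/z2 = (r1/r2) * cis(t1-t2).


r = 12.5690 / 7.9100 = 1.5890
theta = 280° - 39° = 241° = 241° (mod 360)

1.5890 cis(241°)


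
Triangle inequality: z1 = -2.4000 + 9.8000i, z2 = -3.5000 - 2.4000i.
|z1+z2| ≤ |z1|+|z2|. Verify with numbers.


|z1| = sqrt((-2.4)^2 + 9.8^2) = sqrt(101.8) = 10.0896
|z2| = sqrt((-3.5)^2 + (-2.4)^2) = sqrt(18.01) = 4.2438
z1+z2 = -5.9000 + 7.4000i
|z1+z2| = sqrt(89.57) = 9.4641
|z1|+|z2| = 10.0896 + 4.2438 = 14.3334

|z1+z2| = 9.4641 ≤ |z1|+|z2| = 14.3334 (verified)


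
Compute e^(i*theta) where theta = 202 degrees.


cos(202°) = -0.9272
sin(202°) = -0.3746

e^(i*202°) = -0.9272 - 0.3746i


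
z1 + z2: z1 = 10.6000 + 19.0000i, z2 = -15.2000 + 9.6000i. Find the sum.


Real: 10.6 - 15.2 = -4.6
Imag: 19 + 9.6 = 28.6

-4.6000 + 28.6000i


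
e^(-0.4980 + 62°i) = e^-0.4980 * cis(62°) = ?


e^-0.4980 = 0.6077
cos(62°) = 0.4695
sin(62°) = 0.88295
Real = 0.6077*0.4695 = 0.2853
Imag = 0.6077*0.88295 = 0.5366

0.2853 + 0.5366i


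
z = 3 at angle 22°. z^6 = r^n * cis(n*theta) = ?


r^6 = 3^6 = 729
n*theta = 6*22° = 132° = 132° (mod 360)
a = 729*cos(132°) = -487.7962
b = 729*sin(132°) = 541.7526

729 cis(132°) = -487.7962 + 541.7526i


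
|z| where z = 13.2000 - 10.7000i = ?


|z| = sqrt(13.2^2 + (-10.7)^2) = sqrt(174.24 + 114.49) = sqrt(288.73) = 16.9921

|z| = 16.9921


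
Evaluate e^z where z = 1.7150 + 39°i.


e^1.7150 = 5.556676
cos(39°) = 0.777146
sin(39°) = 0.62932
Real = 5.556676*0.777146 = 4.3183
Imag = 5.556676*0.62932 = 3.4969

4.3183 + 3.4969i


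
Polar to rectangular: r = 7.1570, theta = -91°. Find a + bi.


a = 7.1570*cos(-91°) = 7.1570*(-0.01745) = -0.1249
b = 7.1570*sin(-91°) = 7.1570*(-0.99985) = -7.1559

-0.1249 - 7.1559i


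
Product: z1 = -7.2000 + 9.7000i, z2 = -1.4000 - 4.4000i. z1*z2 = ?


Real = -7.2*(-1.4) - 9.7*(-4.4) = 10.08 - (-42.68) = 52.76
Imag = -7.2*(-4.4) - (1.4)*9.7 = 31.68 - (13.58) = 18.1

52.7600 + 18.1000i


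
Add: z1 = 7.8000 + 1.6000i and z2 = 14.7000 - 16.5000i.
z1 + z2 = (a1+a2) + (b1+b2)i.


Real: 7.8 + 14.7 = 22.5
Imag: 1.6 - 16.5 = -14.9

22.5000 - 14.9000i


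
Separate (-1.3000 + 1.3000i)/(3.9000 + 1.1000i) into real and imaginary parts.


Multiply by conjugate: (-1.3000 + 1.3000i)(3.9000 - 1.1000i) / (3.9^2 + 1.1^2)
Numerator real = -1.3*3.9 + 1.3*1.1 = -3.64
Numerator imag = 1.3*3.9 - (-1.3)*1.1 = 6.5
Denominator = 16.42
Re(z) = -3.64/16.42 = -0.2217
Im(z) = 6.5/16.42 = 0.3959

Re(z) = -0.2217, Im(z) = 0.3959


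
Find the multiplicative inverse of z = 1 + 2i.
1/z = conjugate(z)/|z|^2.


|z|^2 = 1+4 = 5
1/z = (1 - 2i)/5

1/z = 0.2000 - 0.4000i


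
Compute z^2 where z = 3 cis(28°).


r^2 = 3^2 = 9
n*theta = 2*28° = 56° = 56° (mod 360)
a = 9*cos(56°) = 5.0327
b = 9*sin(56°) = 7.4613

9 cis(56°) = 5.0327 + 7.4613i


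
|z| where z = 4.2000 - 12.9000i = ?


|z| = sqrt(4.2^2 + (-12.9)^2) = sqrt(17.64 + 166.41) = sqrt(184.05) = 13.5665

|z| = 13.5665


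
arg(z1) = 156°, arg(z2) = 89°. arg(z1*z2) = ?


arg(z1*z2) = 156° + 89° = 245°
Normalized to (-180°, 180°]: -115°

-115°


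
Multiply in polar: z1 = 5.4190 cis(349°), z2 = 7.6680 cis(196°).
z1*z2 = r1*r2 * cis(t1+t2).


r = 5.4190 * 7.6680 = 41.5529
theta = 349° + 196° = 545° = 185° (mod 360)

41.5529 cis(185°)


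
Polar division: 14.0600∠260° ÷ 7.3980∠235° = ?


r = 14.0600 / 7.3980 = 1.9005
theta = 260° - 235° = 25° = 25° (mod 360)

1.9005 cis(25°)


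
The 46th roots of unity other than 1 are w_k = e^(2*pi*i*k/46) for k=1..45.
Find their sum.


With w = e^(2*pi*i/46), all 46 of the 46th roots of unity w^0 = 1, w, ..., w^(45) sum to 0: 1 + w + ... + w^(45) = (1 - w^46)/(1 - w) = 0 since w^46 = 1, w ≠ 1.
Removing the root 1: w + w^2 + ... + w^(45) = 0 - 1 = -1

Sum = -1


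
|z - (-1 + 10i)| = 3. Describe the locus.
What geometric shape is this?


|z - z0| = r is a circle with center z0 and radius r.
Center = (-1, 10), radius = 3

Circle with center (-1, 10) and radius 3


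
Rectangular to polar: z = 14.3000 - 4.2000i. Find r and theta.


r = sqrt(204.49+17.64) = sqrt(222.13) = 14.9040
theta = atan2(-4.2, 14.3) = -16.3678 degrees

r = 14.9040, theta = -16.3678 degrees


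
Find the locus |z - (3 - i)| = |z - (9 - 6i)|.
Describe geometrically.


Equal distances means the locus is the perpendicular bisector of z1 and z2.
Midpoint = ((3+9)/2, (-1+(-6))/2) = (6.0000, -3.5000)

Perpendicular bisector through (6.0000, -3.5000)


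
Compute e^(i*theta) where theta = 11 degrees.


cos(11°) = 0.9816
sin(11°) = 0.1908

e^(i*11°) = 0.9816 + 0.1908i


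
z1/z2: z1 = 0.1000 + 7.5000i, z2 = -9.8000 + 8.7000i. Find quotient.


Conjugate of z2 = -9.8000 - 8.7000i
Numerator: (0.1000 + 7.5000i)(-9.8000 - 8.7000i) = 64.2700 - 74.3700i
Denominator: (-9.8)^2 + 8.7^2 = 171.73
Result = (64.2700 - 74.3700i)/171.73

0.3743 - 0.4331i


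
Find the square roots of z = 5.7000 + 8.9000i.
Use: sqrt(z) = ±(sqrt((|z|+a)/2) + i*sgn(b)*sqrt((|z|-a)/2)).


|z| = sqrt(32.49+79.21) = 10.5688
sqrt((|z|+a)/2) = sqrt((10.5688+5.7)/2) = sqrt(8.1344) = 2.8521
sqrt((|z|-a)/2) = sqrt((10.5688-5.7)/2) = sqrt(2.4344) = 1.5603

±(2.8521 + 1.5603i) i.e. 2.8521 + 1.5603i and -2.8521 - 1.5603i


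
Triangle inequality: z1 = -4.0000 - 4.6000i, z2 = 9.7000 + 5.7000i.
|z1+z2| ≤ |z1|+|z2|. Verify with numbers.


|z1| = sqrt((-4)^2 + (-4.6)^2) = sqrt(37.16) = 6.0959
|z2| = sqrt(9.7^2 + 5.7^2) = sqrt(126.58) = 11.2508
z1+z2 = 5.7000 + 1.1000i
|z1+z2| = sqrt(33.7) = 5.8052
|z1|+|z2| = 6.0959 + 11.2508 = 17.3467

|z1+z2| = 5.8052 ≤ |z1|+|z2| = 17.3467 (verified)


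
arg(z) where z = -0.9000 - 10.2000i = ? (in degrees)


Re = -0.9, Im = -10.2
arg = atan2(-10.2, -0.9) = -95.0425 degrees

arg(z) = -95.0425 degrees


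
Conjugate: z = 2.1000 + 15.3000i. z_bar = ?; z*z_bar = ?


z_bar = 2.1000 - 15.3000i
z*z_bar = 2.1^2 + 15.3^2 = 4.41 + 234.09 = 238.5

z_bar = 2.1000 - 15.3000i, z*z_bar = 238.5


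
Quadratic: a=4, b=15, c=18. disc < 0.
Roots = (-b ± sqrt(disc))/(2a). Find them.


disc = 15^2 - 4*4*18 = 225 - 288 = -63
sqrt(|disc|) = sqrt(63) = 7.9373
Real part = -15/(2*4) = -1.8750
Imag part = 7.9373/(2*4) = 0.9922

-1.8750 ± 0.9922i


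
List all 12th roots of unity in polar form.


The 12th roots of unity are cis(360k/12°) for k=0..11
Angle step = 360/12 = 30°
Primitive root: cis(30°)
Primitive root = 0.8660 + 0.5000i

12 roots at angles: 0°, 30°, 60°, 90°, 120°, 150°, 180°, 210°, 240°, 270°, 300°, 330°


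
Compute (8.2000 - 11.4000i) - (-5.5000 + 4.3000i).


Real: 8.2 + 5.5 = 13.7
Imag: -11.4 - 4.3 = -15.7

13.7000 - 15.7000i


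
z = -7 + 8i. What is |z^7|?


|z| = sqrt(49+64) = sqrt(113) = 10.6301
|z^7| = |z|^7 = (sqrt(113))^7 = 113^3 * sqrt(113) = 1442897*sqrt(113)

|z^7| = 1442897*sqrt(113) ≈ 15338205.5028


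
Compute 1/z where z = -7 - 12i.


|z|^2 = 49+144 = 193
1/z = (-7 + 12i)/193

1/z = -0.0363 + 0.0622i


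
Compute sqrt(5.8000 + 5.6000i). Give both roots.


|z| = sqrt(33.64+31.36) = 8.0623
sqrt((|z|+a)/2) = sqrt((8.0623+5.8)/2) = sqrt(6.9311) = 2.6327
sqrt((|z|-a)/2) = sqrt((8.0623-5.8)/2) = sqrt(1.1311) = 1.0635

±(2.6327 + 1.0635i) i.e. 2.6327 + 1.0635i and -2.6327 - 1.0635i


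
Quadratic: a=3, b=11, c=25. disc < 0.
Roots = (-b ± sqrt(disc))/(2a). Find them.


disc = 11^2 - 4*3*25 = 121 - 300 = -179
sqrt(|disc|) = sqrt(179) = 13.3791
Real part = -11/(2*3) = -1.8333
Imag part = 13.3791/(2*3) = 2.2298

-1.8333 ± 2.2298i


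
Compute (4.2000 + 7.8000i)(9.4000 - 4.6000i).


Real = 4.2*9.4 - 7.8*(-4.6) = 39.48 - (-35.88) = 75.36
Imag = 4.2*(-4.6) + 9.4*7.8 = -19.32 + 73.32 = 54

75.3600 + 54.0000i


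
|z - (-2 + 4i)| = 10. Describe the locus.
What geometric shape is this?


|z - z0| = r is a circle with center z0 and radius r.
Center = (-2, 4), radius = 10

Circle with center (-2, 4) and radius 10


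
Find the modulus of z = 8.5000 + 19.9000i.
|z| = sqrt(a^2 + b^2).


|z| = sqrt(8.5^2 + 19.9^2) = sqrt(72.25 + 396.01) = sqrt(468.26) = 21.6393

|z| = 21.6393


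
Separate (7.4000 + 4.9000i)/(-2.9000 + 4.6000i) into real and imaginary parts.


Multiply by conjugate: (7.4000 + 4.9000i)(-2.9000 - 4.6000i) / ((-2.9)^2 + 4.6^2)
Numerator real = 7.4*(-2.9) + 4.9*4.6 = 1.08
Numerator imag = 4.9*(-2.9) - 7.4*4.6 = -48.25
Denominator = 29.57
Re(z) = 1.08/29.57 = 0.0365
Im(z) = -48.25/29.57 = -1.6317

Re(z) = 0.0365, Im(z) = -1.6317


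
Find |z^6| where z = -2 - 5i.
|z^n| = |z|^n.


|z| = sqrt(4+25) = sqrt(29) = 5.3852
|z^6| = |z|^6 = (sqrt(29))^6 = 29^3 = 24389

|z^6| = 24389


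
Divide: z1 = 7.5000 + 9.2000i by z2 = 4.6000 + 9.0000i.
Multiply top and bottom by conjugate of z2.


Conjugate of z2 = 4.6000 - 9.0000i
Numerator: (7.5000 + 9.2000i)(4.6000 - 9.0000i) = 117.3000 - 25.1800i
Denominator: 4.6^2 + 9^2 = 102.16
Result = (117.3000 - 25.1800i)/102.16

1.1482 - 0.2465i


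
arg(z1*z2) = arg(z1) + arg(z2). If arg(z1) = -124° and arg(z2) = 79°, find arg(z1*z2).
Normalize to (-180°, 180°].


arg(z1*z2) = -124° + 79° = -45°
Normalized to (-180°, 180°]: -45°

-45°


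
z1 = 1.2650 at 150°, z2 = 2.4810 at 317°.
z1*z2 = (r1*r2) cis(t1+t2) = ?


r = 1.2650 * 2.4810 = 3.1385
theta = 150° + 317° = 467° = 107° (mod 360)

3.1385 cis(107°)


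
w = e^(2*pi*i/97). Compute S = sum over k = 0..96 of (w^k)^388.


The roots are w_k = w^k with w = e^(2*pi*i/97), and (w^k)^388 = (w^388)^k.
So S = 1 + u + u^2 + ... + u^(96) with u = w^388.
388 = 4*97 + 0, so 388 is a multiple of 97 and u = (w^97)^4 = 1.
Every one of the 97 terms equals 1: S = 97

S = 97


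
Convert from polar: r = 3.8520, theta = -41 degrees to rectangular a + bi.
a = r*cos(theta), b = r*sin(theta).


a = 3.8520*cos(-41°) = 3.8520*0.7547 = 2.9071
b = 3.8520*sin(-41°) = 3.8520*(-0.65606) = -2.5271

2.9071 - 2.5271i


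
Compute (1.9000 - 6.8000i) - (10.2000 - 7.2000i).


Real: 1.9 - 10.2 = -8.3
Imag: -6.8 + 7.2 = 0.4

-8.3000 + 0.4000i


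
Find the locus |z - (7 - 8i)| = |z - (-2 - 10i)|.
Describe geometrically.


Equal distances means the locus is the perpendicular bisector of z1 and z2.
Midpoint = ((7+(-2))/2, (-8+(-10))/2) = (2.5000, -9.0000)

Perpendicular bisector through (2.5000, -9.0000)


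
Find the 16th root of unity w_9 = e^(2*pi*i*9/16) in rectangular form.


Angle = 360*9/16 = 202.5°
a = cos(202.5°) = -0.9239
b = sin(202.5°) = -0.3827

-0.9239 - 0.3827i


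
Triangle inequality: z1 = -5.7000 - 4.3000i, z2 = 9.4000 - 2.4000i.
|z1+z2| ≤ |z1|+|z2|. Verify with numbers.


|z1| = sqrt((-5.7)^2 + (-4.3)^2) = sqrt(50.98) = 7.1400
|z2| = sqrt(9.4^2 + (-2.4)^2) = sqrt(94.12) = 9.7015
z1+z2 = 3.7000 - 6.7000i
|z1+z2| = sqrt(58.58) = 7.6538
|z1|+|z2| = 7.1400 + 9.7015 = 16.8415

|z1+z2| = 7.6538 ≤ |z1|+|z2| = 16.8415 (verified)


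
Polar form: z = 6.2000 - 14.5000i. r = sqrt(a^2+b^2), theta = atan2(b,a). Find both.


r = sqrt(38.44+210.25) = sqrt(248.69) = 15.7699
theta = atan2(-14.5, 6.2) = -66.8491 degrees

r = 15.7699, theta = -66.8491 degrees


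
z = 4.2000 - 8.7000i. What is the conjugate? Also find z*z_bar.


z_bar = 4.2000 + 8.7000i
z*z_bar = 4.2^2 + (-8.7)^2 = 17.64 + 75.69 = 93.33

z_bar = 4.2000 + 8.7000i, z*z_bar = 93.33


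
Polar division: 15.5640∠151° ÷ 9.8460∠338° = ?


r = 15.5640 / 9.8460 = 1.5807
theta = 151° - 338° = -187° = 173° (mod 360)

1.5807 cis(173°)


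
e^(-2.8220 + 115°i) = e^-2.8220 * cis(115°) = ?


e^-2.8220 = 0.0595
cos(115°) = -0.4226
sin(115°) = 0.9063
Real = 0.0595*(-0.4226) = -0.0251
Imag = 0.0595*0.9063 = 0.0539

-0.0251 + 0.0539i


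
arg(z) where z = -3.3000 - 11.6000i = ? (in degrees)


Re = -3.3, Im = -11.6
arg = atan2(-11.6, -3.3) = -105.8801 degrees

arg(z) = -105.8801 degrees


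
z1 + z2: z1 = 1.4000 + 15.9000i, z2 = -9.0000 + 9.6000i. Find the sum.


Real: 1.4 - 9 = -7.6
Imag: 15.9 + 9.6 = 25.5

-7.6000 + 25.5000i


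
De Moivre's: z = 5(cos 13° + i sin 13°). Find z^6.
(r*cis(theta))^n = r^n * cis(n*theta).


r^6 = 5^6 = 15625
n*theta = 6*13° = 78° = 78° (mod 360)
a = 15625*cos(78°) = 3248.6202
b = 15625*sin(78°) = 15283.5563

15625 cis(78°) = 3248.6202 + 15283.5563i


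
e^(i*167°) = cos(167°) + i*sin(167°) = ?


cos(167°) = -0.9744
sin(167°) = 0.2250

e^(i*167°) = -0.9744 + 0.2250i


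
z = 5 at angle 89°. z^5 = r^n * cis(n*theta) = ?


r^5 = 5^5 = 3125
n*theta = 5*89° = 445° = 85° (mod 360)
a = 3125*cos(85°) = 272.3617
b = 3125*sin(85°) = 3113.1084

3125 cis(85°) = 272.3617 + 3113.1084i


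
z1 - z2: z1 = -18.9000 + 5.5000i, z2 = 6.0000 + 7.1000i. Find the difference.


Real: -18.9 - 6 = -24.9
Imag: 5.5 - 7.1 = -1.6

-24.9000 - 1.6000i


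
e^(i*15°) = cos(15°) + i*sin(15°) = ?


cos(15°) = 0.9659
sin(15°) = 0.2588

e^(i*15°) = 0.9659 + 0.2588i


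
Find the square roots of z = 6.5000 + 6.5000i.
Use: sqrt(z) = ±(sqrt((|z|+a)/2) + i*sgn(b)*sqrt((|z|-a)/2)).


|z| = sqrt(42.25+42.25) = 9.1924
sqrt((|z|+a)/2) = sqrt((9.1924+6.5)/2) = sqrt(7.8462) = 2.8011
sqrt((|z|-a)/2) = sqrt((9.1924-6.5)/2) = sqrt(1.3462) = 1.1603

±(2.8011 + 1.1603i) i.e. 2.8011 + 1.1603i and -2.8011 - 1.1603i


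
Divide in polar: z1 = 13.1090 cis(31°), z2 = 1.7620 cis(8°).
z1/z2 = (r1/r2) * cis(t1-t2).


r = 13.1090 / 1.7620 = 7.4398
theta = 31° - 8° = 23° = 23° (mod 360)

7.4398 cis(23°)


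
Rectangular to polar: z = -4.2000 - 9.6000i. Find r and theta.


r = sqrt(17.64+92.16) = sqrt(109.8) = 10.4785
theta = atan2(-9.6, -4.2) = -113.6294 degrees

r = 10.4785, theta = -113.6294 degrees


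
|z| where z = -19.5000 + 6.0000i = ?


|z| = sqrt((-19.5)^2 + 6^2) = sqrt(380.25 + 36) = sqrt(416.25) = 20.4022

|z| = 20.4022


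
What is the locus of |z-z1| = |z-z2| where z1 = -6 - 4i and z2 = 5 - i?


Equal distances means the locus is the perpendicular bisector of z1 and z2.
Midpoint = ((-6+5)/2, (-4+(-1))/2) = (-0.5000, -2.5000)

Perpendicular bisector through (-0.5000, -2.5000)


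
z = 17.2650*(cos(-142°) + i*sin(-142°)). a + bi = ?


a = 17.2650*cos(-142°) = 17.2650*(-0.78801) = -13.6050
b = 17.2650*sin(-142°) = 17.2650*(-0.61566) = -10.6294

-13.6050 - 10.6294i


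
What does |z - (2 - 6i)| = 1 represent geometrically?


|z - z0| = r is a circle with center z0 and radius r.
Center = (2, -6), radius = 1

Circle with center (2, -6) and radius 1


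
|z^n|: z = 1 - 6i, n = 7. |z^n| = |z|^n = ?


|z| = sqrt(1+36) = sqrt(37) = 6.0828
|z^7| = |z|^7 = (sqrt(37))^7 = 37^3 * sqrt(37) = 50653*sqrt(37)

|z^7| = 50653*sqrt(37) ≈ 308110.1704


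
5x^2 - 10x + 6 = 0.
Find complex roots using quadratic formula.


disc = (-10)^2 - 4*5*6 = 100 - 120 = -20
sqrt(|disc|) = sqrt(20) = 4.4721
Real part = 10/(2*5) = 1.0000
Imag part = 4.4721/(2*5) = 0.4472

1.0000 ± 0.4472i


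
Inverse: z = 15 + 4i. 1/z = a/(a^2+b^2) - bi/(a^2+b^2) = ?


|z|^2 = 225+16 = 241
1/z = (15 - 4i)/241

1/z = 0.0622 - 0.0166i


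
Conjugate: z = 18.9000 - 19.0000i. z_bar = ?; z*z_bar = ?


z_bar = 18.9000 + 19.0000i
z*z_bar = 18.9^2 + (-19)^2 = 357.21 + 361 = 718.21

z_bar = 18.9000 + 19.0000i, z*z_bar = 718.21


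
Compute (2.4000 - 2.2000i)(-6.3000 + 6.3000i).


Real = 2.4*(-6.3) - (-2.2)*6.3 = -15.12 - (-13.86) = -1.26
Imag = 2.4*6.3 - (6.3)*(-2.2) = 15.12 + 13.86 = 28.98

-1.2600 + 28.9800i


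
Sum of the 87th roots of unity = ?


The sum of all 87th roots of unity is 0.
Geometric series: (1 - w^87)/(1 - w) = (1-1)/(1-w) = 0 since w^87 = 1, w ≠ 1.
Alternatively: coefficient of z^86 in z^87 - 1 is 0.

0


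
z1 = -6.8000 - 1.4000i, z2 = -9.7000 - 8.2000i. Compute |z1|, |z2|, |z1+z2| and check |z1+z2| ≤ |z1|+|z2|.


|z1| = sqrt((-6.8)^2 + (-1.4)^2) = sqrt(48.2) = 6.9426
|z2| = sqrt((-9.7)^2 + (-8.2)^2) = sqrt(161.33) = 12.7016
z1+z2 = -16.5000 - 9.6000i
|z1+z2| = sqrt(364.41) = 19.0895
|z1|+|z2| = 6.9426 + 12.7016 = 19.6442

|z1+z2| = 19.0895 ≤ |z1|+|z2| = 19.6442 (verified)


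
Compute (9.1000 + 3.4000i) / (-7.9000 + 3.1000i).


Conjugate of z2 = -7.9000 - 3.1000i
Numerator: (9.1000 + 3.4000i)(-7.9000 - 3.1000i) = -61.3500 - 55.0700i
Denominator: (-7.9)^2 + 3.1^2 = 72.02
Result = (-61.3500 - 55.0700i)/72.02

-0.8518 - 0.7646i


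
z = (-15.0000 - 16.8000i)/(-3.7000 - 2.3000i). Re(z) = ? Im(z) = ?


Multiply by conjugate: (-15.0000 - 16.8000i)(-3.7000 + 2.3000i) / ((-3.7)^2 + (-2.3)^2)
Numerator real = -15*(-3.7) - (16.8)*(-2.3) = 94.14
Numerator imag = -16.8*(-3.7) - (-15)*(-2.3) = 27.66
Denominator = 18.98
Re(z) = 94.14/18.98 = 4.9600
Im(z) = 27.66/18.98 = 1.4573

Re(z) = 4.9600, Im(z) = 1.4573


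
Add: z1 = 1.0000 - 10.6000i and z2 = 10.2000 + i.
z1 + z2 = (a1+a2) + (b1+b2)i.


Real: 1 + 10.2 = 11.2
Imag: -10.6 + 1 = -9.6

11.2000 - 9.6000i


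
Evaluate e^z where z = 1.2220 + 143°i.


e^1.2220 = 3.39397
cos(143°) = -0.798636
sin(143°) = 0.6018
Real = 3.39397*(-0.798636) = -2.7105
Imag = 3.39397*0.6018 = 2.0425

-2.7105 + 2.0425i


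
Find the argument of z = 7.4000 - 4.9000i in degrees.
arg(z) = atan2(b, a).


Re = 7.4, Im = -4.9
arg = atan2(-4.9, 7.4) = -33.5110 degrees

arg(z) = -33.5110 degrees


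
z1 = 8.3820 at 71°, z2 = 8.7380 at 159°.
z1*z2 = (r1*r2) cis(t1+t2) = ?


r = 8.3820 * 8.7380 = 73.2419
theta = 71° + 159° = 230° = 230° (mod 360)

73.2419 cis(230°)


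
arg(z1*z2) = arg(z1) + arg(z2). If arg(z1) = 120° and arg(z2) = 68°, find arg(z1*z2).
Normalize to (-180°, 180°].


arg(z1*z2) = 120° + 68° = 188°
Normalized to (-180°, 180°]: -172°

-172°


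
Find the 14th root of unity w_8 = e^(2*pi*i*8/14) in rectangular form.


Angle = 360*8/14 = 205.7143°
a = cos(205.7143°) = -0.9010
b = sin(205.7143°) = -0.4339

-0.9010 - 0.4339i


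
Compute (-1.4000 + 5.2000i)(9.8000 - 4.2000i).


Real = -1.4*9.8 - 5.2*(-4.2) = -13.72 - (-21.84) = 8.12
Imag = -1.4*(-4.2) + 9.8*5.2 = 5.88 + 50.96 = 56.84

8.1200 + 56.8400i


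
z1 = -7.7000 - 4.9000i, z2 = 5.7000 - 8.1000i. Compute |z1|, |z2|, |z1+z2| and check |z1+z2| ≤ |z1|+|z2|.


|z1| = sqrt((-7.7)^2 + (-4.9)^2) = sqrt(83.3) = 9.1269
|z2| = sqrt(5.7^2 + (-8.1)^2) = sqrt(98.1) = 9.9045
z1+z2 = -2.0000 - 13.0000i
|z1+z2| = sqrt(173) = 13.1529
|z1|+|z2| = 9.1269 + 9.9045 = 19.0314

|z1+z2| = 13.1529 ≤ |z1|+|z2| = 19.0314 (verified)


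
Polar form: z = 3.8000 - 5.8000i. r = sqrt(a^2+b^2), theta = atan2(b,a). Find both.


r = sqrt(14.44+33.64) = sqrt(48.08) = 6.9340
theta = atan2(-5.8, 3.8) = -56.7683 degrees

r = 6.9340, theta = -56.7683 degrees


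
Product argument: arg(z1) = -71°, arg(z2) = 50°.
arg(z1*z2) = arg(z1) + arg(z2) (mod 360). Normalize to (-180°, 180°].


arg(z1*z2) = -71° + 50° = -21°
Normalized to (-180°, 180°]: -21°

-21°


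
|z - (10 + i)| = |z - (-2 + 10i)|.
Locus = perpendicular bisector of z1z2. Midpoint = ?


Equal distances means the locus is the perpendicular bisector of z1 and z2.
Midpoint = ((10+(-2))/2, (1+10)/2) = (4.0000, 5.5000)

Perpendicular bisector through (4.0000, 5.5000)


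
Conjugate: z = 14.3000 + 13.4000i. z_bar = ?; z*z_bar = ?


z_bar = 14.3000 - 13.4000i
z*z_bar = 14.3^2 + 13.4^2 = 204.49 + 179.56 = 384.05

z_bar = 14.3000 - 13.4000i, z*z_bar = 384.05


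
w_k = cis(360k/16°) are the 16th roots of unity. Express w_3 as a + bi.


Angle = 360*3/16 = 67.5°
a = cos(67.5°) = 0.3827
b = sin(67.5°) = 0.9239

0.3827 + 0.9239i


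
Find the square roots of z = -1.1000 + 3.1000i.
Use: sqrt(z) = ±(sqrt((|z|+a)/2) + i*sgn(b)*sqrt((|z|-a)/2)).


|z| = sqrt(1.21+9.61) = 3.2894
sqrt((|z|+a)/2) = sqrt((3.2894+(-1.1))/2) = sqrt(1.0947) = 1.0463
sqrt((|z|-a)/2) = sqrt((3.2894-(-1.1))/2) = sqrt(2.1947) = 1.4814

±(1.0463 + 1.4814i) i.e. 1.0463 + 1.4814i and -1.0463 - 1.4814i


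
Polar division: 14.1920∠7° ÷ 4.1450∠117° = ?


r = 14.1920 / 4.1450 = 3.4239
theta = 7° - 117° = -110° = 250° (mod 360)

3.4239 cis(250°)
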